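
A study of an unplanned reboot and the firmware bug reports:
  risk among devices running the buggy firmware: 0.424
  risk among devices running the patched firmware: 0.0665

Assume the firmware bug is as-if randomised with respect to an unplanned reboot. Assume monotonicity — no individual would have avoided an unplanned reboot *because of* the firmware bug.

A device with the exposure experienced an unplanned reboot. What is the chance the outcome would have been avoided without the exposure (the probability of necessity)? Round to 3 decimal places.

PN ≈ 0.843

Let p₁ = 0.424, p₀ = 0.0665.
Under exogeneity and monotonicity, PN = (p₁ − p₀) / p₁.
PN = (0.424 − 0.0665) / 0.424 = 0.3575 / 0.424 ≈ 0.8432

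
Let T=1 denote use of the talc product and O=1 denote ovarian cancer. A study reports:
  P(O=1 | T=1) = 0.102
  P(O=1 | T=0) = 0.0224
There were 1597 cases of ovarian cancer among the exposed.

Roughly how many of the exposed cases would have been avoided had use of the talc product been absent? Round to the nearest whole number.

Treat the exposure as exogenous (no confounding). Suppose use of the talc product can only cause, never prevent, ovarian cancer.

about 1246 cases

Let p₁ = 0.102, p₀ = 0.0224.
PN = (p₁ − p₀)/p₁ = (0.102 − 0.0224) / 0.102 ≈ 0.78039.
Attributable cases ≈ PN × (exposed cases) = 0.78039 × 1597 ≈ 1246.29.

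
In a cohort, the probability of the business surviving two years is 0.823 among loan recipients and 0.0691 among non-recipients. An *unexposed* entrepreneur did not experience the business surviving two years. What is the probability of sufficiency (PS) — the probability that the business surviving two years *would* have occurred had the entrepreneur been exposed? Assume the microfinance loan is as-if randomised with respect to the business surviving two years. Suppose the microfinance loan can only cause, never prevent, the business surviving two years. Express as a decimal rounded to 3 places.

Let p₁ = 0.823, p₀ = 0.0691.
Under exogeneity and monotonicity, PS = (p₁ − p₀) / (1 − p₀).
PS = (0.823 − 0.0691) / (1 − 0.0691) = 0.7539 / 0.9309 ≈ 0.8099

PS ≈ 0.810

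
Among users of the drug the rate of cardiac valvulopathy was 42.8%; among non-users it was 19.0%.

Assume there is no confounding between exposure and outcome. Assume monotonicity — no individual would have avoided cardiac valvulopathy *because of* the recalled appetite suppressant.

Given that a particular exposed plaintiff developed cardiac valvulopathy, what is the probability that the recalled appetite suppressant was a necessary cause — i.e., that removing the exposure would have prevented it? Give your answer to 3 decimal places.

PN ≈ 0.556

p₁ = 0.428, p₀ = 0.19.
Under exogeneity and monotonicity, PN = (p₁ − p₀) / p₁.
PN = (0.428 − 0.19) / 0.428 = 0.238 / 0.428 ≈ 0.5561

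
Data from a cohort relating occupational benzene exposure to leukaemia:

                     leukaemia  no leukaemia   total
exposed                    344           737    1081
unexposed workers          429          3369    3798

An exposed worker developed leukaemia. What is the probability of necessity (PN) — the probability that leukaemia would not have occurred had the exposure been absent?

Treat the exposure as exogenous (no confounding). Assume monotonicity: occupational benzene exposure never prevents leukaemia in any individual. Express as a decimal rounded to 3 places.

PN ≈ 0.645

p₁ = P(outcome | exposed) = 344/1081 = 0.31822
p₀ = P(outcome | unexposed) = 429/3798 = 0.11295
Under exogeneity and monotonicity, PN = (p₁ − p₀) / p₁.
PN = (0.31822 − 0.11295) / 0.31822 = 0.20527 / 0.31822 ≈ 0.6450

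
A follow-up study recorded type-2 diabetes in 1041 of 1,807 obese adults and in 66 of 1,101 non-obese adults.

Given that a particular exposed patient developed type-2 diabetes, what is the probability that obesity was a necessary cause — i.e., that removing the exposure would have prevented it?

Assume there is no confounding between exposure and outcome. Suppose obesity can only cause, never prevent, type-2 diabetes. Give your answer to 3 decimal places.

p₁ = P(outcome | exposed) = 1041/1807 = 0.57609
p₀ = P(outcome | unexposed) = 66/1101 = 0.059946
Under exogeneity and monotonicity, PN = (p₁ − p₀) / p₁.
PN = (0.57609 − 0.059946) / 0.57609 = 0.51615 / 0.57609 ≈ 0.8959

PN ≈ 0.896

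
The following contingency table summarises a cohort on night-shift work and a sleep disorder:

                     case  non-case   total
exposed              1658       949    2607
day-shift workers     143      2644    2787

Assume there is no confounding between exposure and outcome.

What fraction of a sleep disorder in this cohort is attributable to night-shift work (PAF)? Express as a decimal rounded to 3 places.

p₁ = P(outcome | exposed) = 1658/2607 = 0.63598
p₀ = P(outcome | unexposed) = 143/2787 = 0.05131
Exposure prevalence π = 2607/5394 = 0.48331; overall risk P(Y=1) = 0.33389.
Under exogeneity, PAF = [P(Y=1) − p₀]/P(Y=1).
PAF = (0.33389 − 0.05131) / 0.33389 ≈ 0.8463

PAF ≈ 0.846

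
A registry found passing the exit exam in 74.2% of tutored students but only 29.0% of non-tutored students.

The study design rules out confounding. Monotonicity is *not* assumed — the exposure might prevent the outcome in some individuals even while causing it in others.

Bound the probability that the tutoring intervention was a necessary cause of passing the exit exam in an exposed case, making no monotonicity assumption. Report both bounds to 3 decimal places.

0.609 ≤ PN ≤ 0.957

p₁ = 0.742, p₀ = 0.29.
Under exogeneity alone the bounds on PN are max{0,(p₁−p₀)/p₁} ≤ PN ≤ min{1,(1−p₀)/p₁}.
  lower = (p₁ − p₀)/p₁ = 0.452 / 0.742 ≈ 0.6092
  upper = min{1, (1 − p₀)/p₁} = 0.71 / 0.742 ≈ 0.9569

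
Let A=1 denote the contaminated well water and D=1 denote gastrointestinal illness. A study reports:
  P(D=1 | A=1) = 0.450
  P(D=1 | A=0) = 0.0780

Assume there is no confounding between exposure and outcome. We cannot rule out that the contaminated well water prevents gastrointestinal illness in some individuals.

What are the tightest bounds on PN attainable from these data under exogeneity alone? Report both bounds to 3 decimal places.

0.827 ≤ PN ≤ 1.000

Let p₁ = 0.45, p₀ = 0.078.
Under exogeneity alone the bounds on PN are max{0,(p₁−p₀)/p₁} ≤ PN ≤ min{1,(1−p₀)/p₁}.
  lower = (p₁ − p₀)/p₁ = 0.372 / 0.45 ≈ 0.8267
  upper = min{1, (1 − p₀)/p₁} = 0.922 / 0.45 ≈ 2.0489 → capped at 1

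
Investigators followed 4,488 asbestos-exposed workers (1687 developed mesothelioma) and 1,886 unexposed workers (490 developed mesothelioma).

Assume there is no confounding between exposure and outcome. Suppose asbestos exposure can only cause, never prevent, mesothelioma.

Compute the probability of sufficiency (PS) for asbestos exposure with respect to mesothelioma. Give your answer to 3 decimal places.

PS ≈ 0.157

p₁ = P(outcome | exposed) = 1687/4488 = 0.37589
p₀ = P(outcome | unexposed) = 490/1886 = 0.25981
Under exogeneity and monotonicity, PS = (p₁ − p₀) / (1 − p₀).
PS = (0.37589 − 0.25981) / (1 − 0.25981) = 0.11608 / 0.74019 ≈ 0.1568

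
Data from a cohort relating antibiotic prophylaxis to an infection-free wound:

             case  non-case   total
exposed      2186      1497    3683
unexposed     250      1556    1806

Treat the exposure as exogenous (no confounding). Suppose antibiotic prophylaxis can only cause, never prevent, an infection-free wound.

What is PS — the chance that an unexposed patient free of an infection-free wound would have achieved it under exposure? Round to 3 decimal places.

p₁ = P(outcome | exposed) = 2186/3683 = 0.59354
p₀ = P(outcome | unexposed) = 250/1806 = 0.13843
Under exogeneity and monotonicity, PS = (p₁ − p₀) / (1 − p₀).
PS = (0.59354 − 0.13843) / (1 − 0.13843) = 0.45511 / 0.86157 ≈ 0.5282

PS ≈ 0.528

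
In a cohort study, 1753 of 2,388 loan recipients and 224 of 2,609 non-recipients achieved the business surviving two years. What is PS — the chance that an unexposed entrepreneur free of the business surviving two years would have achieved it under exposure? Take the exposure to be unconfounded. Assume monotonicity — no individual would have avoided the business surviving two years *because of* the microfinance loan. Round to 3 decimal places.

p₁ = P(outcome | exposed) = 1753/2388 = 0.73409
p₀ = P(outcome | unexposed) = 224/2609 = 0.085857
Under exogeneity and monotonicity, PS = (p₁ − p₀) / (1 − p₀).
PS = (0.73409 − 0.085857) / (1 − 0.085857) = 0.64823 / 0.91414 ≈ 0.7091

PS ≈ 0.709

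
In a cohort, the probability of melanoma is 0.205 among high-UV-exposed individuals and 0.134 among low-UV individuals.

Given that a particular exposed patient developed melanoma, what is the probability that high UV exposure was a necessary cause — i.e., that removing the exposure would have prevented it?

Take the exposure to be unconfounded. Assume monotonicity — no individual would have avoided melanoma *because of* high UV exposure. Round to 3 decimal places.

Let p₁ = 0.205, p₀ = 0.134.
Under exogeneity and monotonicity, PN = (p₁ − p₀) / p₁.
PN = (0.205 − 0.134) / 0.205 = 0.071 / 0.205 ≈ 0.3463

PN ≈ 0.346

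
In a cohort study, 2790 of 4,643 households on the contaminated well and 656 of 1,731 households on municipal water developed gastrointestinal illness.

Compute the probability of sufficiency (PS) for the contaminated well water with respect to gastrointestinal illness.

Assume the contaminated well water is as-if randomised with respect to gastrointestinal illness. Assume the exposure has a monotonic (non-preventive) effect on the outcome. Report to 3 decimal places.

p₁ = P(outcome | exposed) = 2790/4643 = 0.6009
p₀ = P(outcome | unexposed) = 656/1731 = 0.37897
Under exogeneity and monotonicity, PS = (p₁ − p₀) / (1 − p₀).
PS = (0.6009 − 0.37897) / (1 − 0.37897) = 0.22193 / 0.62103 ≈ 0.3574

PS ≈ 0.357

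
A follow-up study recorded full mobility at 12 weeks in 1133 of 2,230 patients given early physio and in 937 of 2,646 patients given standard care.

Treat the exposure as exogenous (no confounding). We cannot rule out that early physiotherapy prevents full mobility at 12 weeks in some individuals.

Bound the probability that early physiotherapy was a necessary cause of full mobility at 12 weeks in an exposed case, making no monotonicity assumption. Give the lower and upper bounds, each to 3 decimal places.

0.303 ≤ PN ≤ 1.000

p₁ = P(outcome | exposed) = 1133/2230 = 0.50807
p₀ = P(outcome | unexposed) = 937/2646 = 0.35412
Under exogeneity alone the bounds on PN are max{0,(p₁−p₀)/p₁} ≤ PN ≤ min{1,(1−p₀)/p₁}.
  lower = (p₁ − p₀)/p₁ = 0.15395 / 0.50807 ≈ 0.3030
  upper = min{1, (1 − p₀)/p₁} = 0.64588 / 0.50807 ≈ 1.2712 → capped at 1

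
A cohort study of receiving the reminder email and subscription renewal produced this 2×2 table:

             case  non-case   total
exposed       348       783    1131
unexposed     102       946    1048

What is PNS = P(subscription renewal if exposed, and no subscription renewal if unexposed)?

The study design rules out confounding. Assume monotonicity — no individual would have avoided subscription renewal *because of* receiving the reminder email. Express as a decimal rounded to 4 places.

p₁ = P(outcome | exposed) = 348/1131 = 0.30769
p₀ = P(outcome | unexposed) = 102/1048 = 0.097328
Under exogeneity and monotonicity, PNS = p₁ − p₀.
PNS = 0.30769 − 0.097328 = 0.21036

PNS ≈ 0.2104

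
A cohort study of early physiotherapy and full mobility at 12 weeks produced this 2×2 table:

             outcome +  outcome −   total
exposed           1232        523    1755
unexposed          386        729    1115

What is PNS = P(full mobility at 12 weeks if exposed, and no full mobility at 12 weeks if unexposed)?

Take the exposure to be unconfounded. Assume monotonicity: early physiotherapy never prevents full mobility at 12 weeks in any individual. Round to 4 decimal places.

PNS ≈ 0.3558

p₁ = P(outcome | exposed) = 1232/1755 = 0.70199
p₀ = P(outcome | unexposed) = 386/1115 = 0.34619
Under exogeneity and monotonicity, PNS = p₁ − p₀.
PNS = 0.70199 − 0.34619 = 0.35581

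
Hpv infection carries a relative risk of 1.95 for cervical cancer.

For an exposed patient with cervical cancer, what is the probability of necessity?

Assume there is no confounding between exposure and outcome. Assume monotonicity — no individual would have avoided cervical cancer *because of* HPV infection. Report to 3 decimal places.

Under exogeneity and monotonicity, PN = (RR − 1) / RR = 1 − 1/RR.
PN = (1.95 − 1) / 1.95 = 0.95 / 1.95 ≈ 0.4872

PN ≈ 0.487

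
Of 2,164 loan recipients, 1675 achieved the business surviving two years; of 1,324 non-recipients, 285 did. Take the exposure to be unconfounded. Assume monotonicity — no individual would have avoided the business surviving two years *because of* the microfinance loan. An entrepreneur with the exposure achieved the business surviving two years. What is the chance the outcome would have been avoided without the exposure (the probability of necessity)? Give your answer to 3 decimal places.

PN ≈ 0.722

p₁ = P(outcome | exposed) = 1675/2164 = 0.77403
p₀ = P(outcome | unexposed) = 285/1324 = 0.21526
Under exogeneity and monotonicity, PN = (p₁ − p₀) / p₁.
PN = (0.77403 − 0.21526) / 0.77403 = 0.55877 / 0.77403 ≈ 0.7219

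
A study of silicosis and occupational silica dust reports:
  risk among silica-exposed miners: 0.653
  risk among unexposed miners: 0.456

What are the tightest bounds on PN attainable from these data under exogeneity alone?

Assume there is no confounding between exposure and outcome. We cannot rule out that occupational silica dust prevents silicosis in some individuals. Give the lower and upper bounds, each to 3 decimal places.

Let p₁ = 0.653, p₀ = 0.456.
Under exogeneity alone the bounds on PN are max{0,(p₁−p₀)/p₁} ≤ PN ≤ min{1,(1−p₀)/p₁}.
  lower = (p₁ − p₀)/p₁ = 0.197 / 0.653 ≈ 0.3017
  upper = min{1, (1 − p₀)/p₁} = 0.544 / 0.653 ≈ 0.8331

0.302 ≤ PN ≤ 0.833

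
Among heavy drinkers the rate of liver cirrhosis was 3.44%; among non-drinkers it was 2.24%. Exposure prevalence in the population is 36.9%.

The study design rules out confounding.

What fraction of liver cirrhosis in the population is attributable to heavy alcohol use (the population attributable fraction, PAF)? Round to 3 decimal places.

PAF ≈ 0.165

p₁ = 0.0344, p₀ = 0.0224.
Overall risk P(Y=1) = π·p₁ + (1−π)·p₀ = 0.369×0.0344 + 0.631×0.0224 = 0.026828.
Under exogeneity, PAF = [P(Y=1) − p₀] / P(Y=1).
PAF = (0.026828 − 0.0224) / 0.026828 ≈ 0.1651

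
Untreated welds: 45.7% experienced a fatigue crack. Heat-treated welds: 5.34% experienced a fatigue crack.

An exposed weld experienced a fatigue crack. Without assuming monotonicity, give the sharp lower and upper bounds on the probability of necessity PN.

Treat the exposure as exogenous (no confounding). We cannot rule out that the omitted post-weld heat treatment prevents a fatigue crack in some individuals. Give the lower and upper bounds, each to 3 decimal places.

p₁ = 0.457, p₀ = 0.0534.
Under exogeneity alone the bounds on PN are max{0,(p₁−p₀)/p₁} ≤ PN ≤ min{1,(1−p₀)/p₁}.
  lower = (p₁ − p₀)/p₁ = 0.4036 / 0.457 ≈ 0.8832
  upper = min{1, (1 − p₀)/p₁} = 0.9466 / 0.457 ≈ 2.0713 → capped at 1

0.883 ≤ PN ≤ 1.000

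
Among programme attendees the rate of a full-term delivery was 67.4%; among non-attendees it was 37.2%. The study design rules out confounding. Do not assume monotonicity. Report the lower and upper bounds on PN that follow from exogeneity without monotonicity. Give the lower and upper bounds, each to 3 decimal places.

p₁ = 0.674, p₀ = 0.372.
Under exogeneity alone the bounds on PN are max{0,(p₁−p₀)/p₁} ≤ PN ≤ min{1,(1−p₀)/p₁}.
  lower = (p₁ − p₀)/p₁ = 0.302 / 0.674 ≈ 0.4481
  upper = min{1, (1 − p₀)/p₁} = 0.628 / 0.674 ≈ 0.9318

0.448 ≤ PN ≤ 0.932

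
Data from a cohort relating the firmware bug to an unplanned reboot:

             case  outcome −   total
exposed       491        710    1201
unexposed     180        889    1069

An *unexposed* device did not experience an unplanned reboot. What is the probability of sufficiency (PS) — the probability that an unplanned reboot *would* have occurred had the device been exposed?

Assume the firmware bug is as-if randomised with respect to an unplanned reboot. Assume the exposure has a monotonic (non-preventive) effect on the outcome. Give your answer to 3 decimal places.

PS ≈ 0.289

p₁ = P(outcome | exposed) = 491/1201 = 0.40883
p₀ = P(outcome | unexposed) = 180/1069 = 0.16838
Under exogeneity and monotonicity, PS = (p₁ − p₀)/(1 − p₀).
PS = (0.40883 − 0.16838) / 0.83162 ≈ 0.2891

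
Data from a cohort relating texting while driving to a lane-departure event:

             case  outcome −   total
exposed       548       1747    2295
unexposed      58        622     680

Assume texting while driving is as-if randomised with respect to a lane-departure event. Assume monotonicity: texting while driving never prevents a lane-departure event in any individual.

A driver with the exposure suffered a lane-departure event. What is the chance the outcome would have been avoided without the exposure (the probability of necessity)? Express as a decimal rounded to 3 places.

p₁ = P(outcome | exposed) = 548/2295 = 0.23878
p₀ = P(outcome | unexposed) = 58/680 = 0.085294
Under exogeneity and monotonicity, PN = (p₁ − p₀)/p₁.
PN = (0.23878 − 0.085294) / 0.23878 ≈ 0.6428

PN ≈ 0.643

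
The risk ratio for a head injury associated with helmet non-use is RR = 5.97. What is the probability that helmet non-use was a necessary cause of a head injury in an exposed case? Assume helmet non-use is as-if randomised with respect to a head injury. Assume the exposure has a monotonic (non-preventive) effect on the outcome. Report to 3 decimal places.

Under exogeneity and monotonicity, PN = (RR − 1) / RR = 1 − 1/RR.
PN = (5.97 − 1) / 5.97 = 4.97 / 5.97 ≈ 0.8325

PN ≈ 0.832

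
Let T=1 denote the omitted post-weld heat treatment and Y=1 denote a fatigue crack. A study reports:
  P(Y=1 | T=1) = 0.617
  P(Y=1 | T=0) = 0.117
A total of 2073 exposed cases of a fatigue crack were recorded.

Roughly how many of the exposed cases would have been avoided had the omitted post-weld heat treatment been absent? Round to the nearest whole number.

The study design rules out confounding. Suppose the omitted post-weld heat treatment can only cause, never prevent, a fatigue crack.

Let p₁ = 0.617, p₀ = 0.117.
PN = (p₁ − p₀)/p₁ = (0.617 − 0.117) / 0.617 ≈ 0.81037.
Attributable cases ≈ PN × (exposed cases) = 0.81037 × 2073 ≈ 1679.90.

about 1680 cases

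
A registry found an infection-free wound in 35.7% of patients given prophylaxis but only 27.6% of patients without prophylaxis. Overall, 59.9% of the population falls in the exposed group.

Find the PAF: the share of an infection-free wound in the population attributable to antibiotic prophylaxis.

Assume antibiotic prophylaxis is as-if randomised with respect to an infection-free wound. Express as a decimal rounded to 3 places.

PAF ≈ 0.150

p₁ = 0.357, p₀ = 0.276.
Overall risk P(Y=1) = π·p₁ + (1−π)·p₀ = 0.599×0.357 + 0.401×0.276 = 0.32452.
Under exogeneity, PAF = [P(Y=1) − p₀] / P(Y=1).
PAF = (0.32452 − 0.276) / 0.32452 ≈ 0.1495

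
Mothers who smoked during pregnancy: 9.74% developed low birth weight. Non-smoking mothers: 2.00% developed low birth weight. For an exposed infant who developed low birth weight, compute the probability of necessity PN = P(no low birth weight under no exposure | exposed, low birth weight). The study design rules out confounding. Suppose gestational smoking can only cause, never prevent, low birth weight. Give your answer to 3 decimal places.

p₁ = 0.0974, p₀ = 0.02.
Under exogeneity and monotonicity, PN = (p₁ − p₀) / p₁.
PN = (0.0974 − 0.02) / 0.0974 = 0.0774 / 0.0974 ≈ 0.7947

PN ≈ 0.795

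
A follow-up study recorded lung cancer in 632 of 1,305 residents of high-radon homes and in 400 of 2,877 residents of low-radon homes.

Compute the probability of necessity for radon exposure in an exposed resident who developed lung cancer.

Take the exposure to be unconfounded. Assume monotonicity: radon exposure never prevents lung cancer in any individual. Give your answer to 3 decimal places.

p₁ = P(outcome | exposed) = 632/1305 = 0.48429
p₀ = P(outcome | unexposed) = 400/2877 = 0.13903
Under exogeneity and monotonicity, PN = (p₁ − p₀) / p₁.
PN = (0.48429 − 0.13903) / 0.48429 = 0.34526 / 0.48429 ≈ 0.7129

PN ≈ 0.713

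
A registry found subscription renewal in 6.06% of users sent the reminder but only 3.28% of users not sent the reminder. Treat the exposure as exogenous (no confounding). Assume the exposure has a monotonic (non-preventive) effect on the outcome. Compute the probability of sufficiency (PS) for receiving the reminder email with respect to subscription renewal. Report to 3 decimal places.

p₁ = 0.0606, p₀ = 0.0328.
Under exogeneity and monotonicity, PS = (p₁ − p₀) / (1 − p₀).
PS = (0.0606 − 0.0328) / (1 − 0.0328) = 0.0278 / 0.9672 ≈ 0.0287

PS ≈ 0.029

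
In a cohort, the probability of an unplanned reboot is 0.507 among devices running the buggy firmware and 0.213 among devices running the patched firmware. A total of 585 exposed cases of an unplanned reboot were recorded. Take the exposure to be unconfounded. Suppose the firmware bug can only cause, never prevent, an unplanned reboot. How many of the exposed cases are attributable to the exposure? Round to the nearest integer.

Let p₁ = 0.507, p₀ = 0.213.
PN = (p₁ − p₀)/p₁ = (0.507 − 0.213) / 0.507 ≈ 0.57988.
Attributable cases ≈ PN × (exposed cases) = 0.57988 × 585 ≈ 339.23.

about 339 cases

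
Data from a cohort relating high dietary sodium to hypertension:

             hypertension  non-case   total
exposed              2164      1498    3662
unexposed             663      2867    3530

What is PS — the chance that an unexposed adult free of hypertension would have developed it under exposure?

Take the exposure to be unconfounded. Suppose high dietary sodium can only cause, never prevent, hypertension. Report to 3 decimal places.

p₁ = P(outcome | exposed) = 2164/3662 = 0.59093
p₀ = P(outcome | unexposed) = 663/3530 = 0.18782
Under exogeneity and monotonicity, PS = (p₁ − p₀)/(1 − p₀).
PS = (0.59093 − 0.18782) / 0.81218 ≈ 0.4963

PS ≈ 0.496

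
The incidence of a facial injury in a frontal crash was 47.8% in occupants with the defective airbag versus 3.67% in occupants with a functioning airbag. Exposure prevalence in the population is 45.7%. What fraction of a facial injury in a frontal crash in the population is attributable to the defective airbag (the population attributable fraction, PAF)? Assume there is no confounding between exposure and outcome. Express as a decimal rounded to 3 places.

p₁ = 0.478, p₀ = 0.0367.
Overall risk P(Y=1) = π·p₁ + (1−π)·p₀ = 0.457×0.478 + 0.543×0.0367 = 0.23837.
Under exogeneity, PAF = [P(Y=1) − p₀] / P(Y=1).
PAF = (0.23837 − 0.0367) / 0.23837 ≈ 0.8460

PAF ≈ 0.846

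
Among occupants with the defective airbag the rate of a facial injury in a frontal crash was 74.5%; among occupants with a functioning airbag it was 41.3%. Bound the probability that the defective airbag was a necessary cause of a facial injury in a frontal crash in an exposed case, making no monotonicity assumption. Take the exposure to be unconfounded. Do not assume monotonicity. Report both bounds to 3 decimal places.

0.446 ≤ PN ≤ 0.788

p₁ = 0.745, p₀ = 0.413.
Under exogeneity alone the bounds on PN are max{0,(p₁−p₀)/p₁} ≤ PN ≤ min{1,(1−p₀)/p₁}.
  lower = (p₁ − p₀)/p₁ = 0.332 / 0.745 ≈ 0.4456
  upper = min{1, (1 − p₀)/p₁} = 0.587 / 0.745 ≈ 0.7879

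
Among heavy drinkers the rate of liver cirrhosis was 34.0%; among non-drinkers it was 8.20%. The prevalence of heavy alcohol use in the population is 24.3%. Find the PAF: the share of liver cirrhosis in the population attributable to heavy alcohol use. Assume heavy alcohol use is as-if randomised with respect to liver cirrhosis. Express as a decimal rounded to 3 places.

p₁ = 0.34, p₀ = 0.082.
Overall risk P(Y=1) = π·p₁ + (1−π)·p₀ = 0.243×0.34 + 0.757×0.082 = 0.14469.
Under exogeneity, PAF = [P(Y=1) − p₀] / P(Y=1).
PAF = (0.14469 − 0.082) / 0.14469 ≈ 0.4333

PAF ≈ 0.433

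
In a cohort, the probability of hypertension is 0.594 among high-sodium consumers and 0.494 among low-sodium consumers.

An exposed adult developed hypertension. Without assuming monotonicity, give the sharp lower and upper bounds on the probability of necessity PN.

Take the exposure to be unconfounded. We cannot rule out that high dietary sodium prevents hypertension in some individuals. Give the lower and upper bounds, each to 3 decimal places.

Let p₁ = 0.594, p₀ = 0.494.
Under exogeneity alone the bounds on PN are max{0,(p₁−p₀)/p₁} ≤ PN ≤ min{1,(1−p₀)/p₁}.
  lower = (p₁ − p₀)/p₁ = 0.1 / 0.594 ≈ 0.1684
  upper = min{1, (1 − p₀)/p₁} = 0.506 / 0.594 ≈ 0.8519

0.168 ≤ PN ≤ 0.852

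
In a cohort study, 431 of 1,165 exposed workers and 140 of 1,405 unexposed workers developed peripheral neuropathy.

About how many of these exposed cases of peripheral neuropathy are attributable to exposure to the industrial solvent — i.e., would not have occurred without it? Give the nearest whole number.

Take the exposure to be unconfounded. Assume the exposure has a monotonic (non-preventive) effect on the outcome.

about 315 cases

p₁ = P(outcome | exposed) = 431/1165 = 0.36996
p₀ = P(outcome | unexposed) = 140/1405 = 0.099644
PN = (p₁ − p₀)/p₁ = (0.36996 − 0.099644) / 0.36996 ≈ 0.73066.
Attributable cases ≈ PN × (exposed cases) = 0.73066 × 431 ≈ 314.91.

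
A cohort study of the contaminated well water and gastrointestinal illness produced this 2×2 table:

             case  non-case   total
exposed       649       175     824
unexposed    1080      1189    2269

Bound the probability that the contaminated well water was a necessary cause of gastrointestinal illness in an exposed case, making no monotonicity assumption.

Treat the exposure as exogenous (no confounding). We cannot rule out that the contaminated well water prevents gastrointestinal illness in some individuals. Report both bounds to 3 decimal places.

p₁ = P(outcome | exposed) = 649/824 = 0.78762
p₀ = P(outcome | unexposed) = 1080/2269 = 0.47598
Under exogeneity alone the bounds on PN are max{0,(p₁−p₀)/p₁} ≤ PN ≤ min{1,(1−p₀)/p₁}.
  lower = (p₁ − p₀)/p₁ = 0.31164 / 0.78762 ≈ 0.3957
  upper = min{1, (1 − p₀)/p₁} = 0.52402 / 0.78762 ≈ 0.6653

0.396 ≤ PN ≤ 0.665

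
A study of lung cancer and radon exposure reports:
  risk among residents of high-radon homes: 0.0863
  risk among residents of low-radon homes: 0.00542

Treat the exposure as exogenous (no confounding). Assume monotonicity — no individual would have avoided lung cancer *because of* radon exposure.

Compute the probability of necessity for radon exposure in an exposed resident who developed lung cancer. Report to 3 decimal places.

PN ≈ 0.937

Let p₁ = 0.0863, p₀ = 0.00542.
Under exogeneity and monotonicity, PN = (p₁ − p₀) / p₁.
PN = (0.0863 − 0.00542) / 0.0863 = 0.08088 / 0.0863 ≈ 0.9372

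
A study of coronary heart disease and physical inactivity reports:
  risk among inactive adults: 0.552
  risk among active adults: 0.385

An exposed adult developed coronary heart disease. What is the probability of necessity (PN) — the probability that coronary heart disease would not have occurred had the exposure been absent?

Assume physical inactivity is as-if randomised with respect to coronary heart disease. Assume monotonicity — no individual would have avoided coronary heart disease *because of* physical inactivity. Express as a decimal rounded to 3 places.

Let p₁ = 0.552, p₀ = 0.385.
Under exogeneity and monotonicity, PN = (p₁ − p₀) / p₁.
PN = (0.552 − 0.385) / 0.552 = 0.167 / 0.552 ≈ 0.3025

PN ≈ 0.303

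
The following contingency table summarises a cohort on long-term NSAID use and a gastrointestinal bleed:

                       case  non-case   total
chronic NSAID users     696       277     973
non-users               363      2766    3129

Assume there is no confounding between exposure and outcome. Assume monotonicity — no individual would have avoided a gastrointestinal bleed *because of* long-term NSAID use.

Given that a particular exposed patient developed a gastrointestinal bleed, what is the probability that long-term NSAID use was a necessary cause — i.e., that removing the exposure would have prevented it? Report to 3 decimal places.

p₁ = P(outcome | exposed) = 696/973 = 0.71531
p₀ = P(outcome | unexposed) = 363/3129 = 0.11601
Under exogeneity and monotonicity, PN = (p₁ − p₀) / p₁.
PN = (0.71531 − 0.11601) / 0.71531 = 0.5993 / 0.71531 ≈ 0.8378

PN ≈ 0.838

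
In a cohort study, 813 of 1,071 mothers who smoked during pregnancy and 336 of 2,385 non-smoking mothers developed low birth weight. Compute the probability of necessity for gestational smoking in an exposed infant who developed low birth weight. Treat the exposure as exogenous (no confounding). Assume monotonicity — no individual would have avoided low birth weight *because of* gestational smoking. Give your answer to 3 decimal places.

p₁ = P(outcome | exposed) = 813/1071 = 0.7591
p₀ = P(outcome | unexposed) = 336/2385 = 0.14088
Under exogeneity and monotonicity, PN = (p₁ − p₀) / p₁.
PN = (0.7591 − 0.14088) / 0.7591 = 0.61822 / 0.7591 ≈ 0.8144

PN ≈ 0.814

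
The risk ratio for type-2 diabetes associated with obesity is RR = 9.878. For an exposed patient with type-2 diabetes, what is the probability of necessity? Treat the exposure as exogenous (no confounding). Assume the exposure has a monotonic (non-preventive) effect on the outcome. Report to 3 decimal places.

Under exogeneity and monotonicity, PN = (RR − 1) / RR = 1 − 1/RR.
PN = (9.878 − 1) / 9.878 = 8.878 / 9.878 ≈ 0.8988

PN ≈ 0.899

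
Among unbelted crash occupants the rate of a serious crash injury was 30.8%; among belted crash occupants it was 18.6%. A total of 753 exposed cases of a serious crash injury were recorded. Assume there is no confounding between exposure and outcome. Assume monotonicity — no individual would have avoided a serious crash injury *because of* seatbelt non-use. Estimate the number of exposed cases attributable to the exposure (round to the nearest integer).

p₁ = 0.308, p₀ = 0.186.
PN = (p₁ − p₀)/p₁ = (0.308 − 0.186) / 0.308 ≈ 0.39610.
Attributable cases ≈ PN × (exposed cases) = 0.39610 × 753 ≈ 298.27.

about 298 cases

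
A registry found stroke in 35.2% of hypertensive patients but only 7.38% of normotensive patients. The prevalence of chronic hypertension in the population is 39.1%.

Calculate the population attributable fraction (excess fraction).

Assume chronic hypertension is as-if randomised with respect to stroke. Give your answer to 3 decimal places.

PAF ≈ 0.596

p₁ = 0.352, p₀ = 0.0738.
Overall risk P(Y=1) = π·p₁ + (1−π)·p₀ = 0.391×0.352 + 0.609×0.0738 = 0.18258.
Under exogeneity, PAF = [P(Y=1) − p₀] / P(Y=1).
PAF = (0.18258 − 0.0738) / 0.18258 ≈ 0.5958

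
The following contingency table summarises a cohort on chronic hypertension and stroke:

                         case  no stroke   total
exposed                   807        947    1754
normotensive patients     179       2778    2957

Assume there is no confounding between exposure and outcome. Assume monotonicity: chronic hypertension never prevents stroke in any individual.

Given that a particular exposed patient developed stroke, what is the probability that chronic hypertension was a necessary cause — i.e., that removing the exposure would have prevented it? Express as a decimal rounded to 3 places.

PN ≈ 0.868

p₁ = P(outcome | exposed) = 807/1754 = 0.46009
p₀ = P(outcome | unexposed) = 179/2957 = 0.060534
Under exogeneity and monotonicity, PN = (p₁ − p₀) / p₁.
PN = (0.46009 − 0.060534) / 0.46009 = 0.39956 / 0.46009 ≈ 0.8684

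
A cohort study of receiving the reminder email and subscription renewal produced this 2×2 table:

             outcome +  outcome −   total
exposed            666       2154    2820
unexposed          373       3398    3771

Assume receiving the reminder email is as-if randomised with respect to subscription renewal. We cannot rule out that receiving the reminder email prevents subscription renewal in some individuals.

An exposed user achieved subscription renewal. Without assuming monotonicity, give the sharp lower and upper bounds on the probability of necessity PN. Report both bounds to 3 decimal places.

p₁ = P(outcome | exposed) = 666/2820 = 0.23617
p₀ = P(outcome | unexposed) = 373/3771 = 0.098913
Under exogeneity alone the bounds on PN are max{0,(p₁−p₀)/p₁} ≤ PN ≤ min{1,(1−p₀)/p₁}.
  lower = (p₁ − p₀)/p₁ = 0.13726 / 0.23617 ≈ 0.5812
  upper = min{1, (1 − p₀)/p₁} = 0.90109 / 0.23617 ≈ 3.8154 → capped at 1

0.581 ≤ PN ≤ 1.000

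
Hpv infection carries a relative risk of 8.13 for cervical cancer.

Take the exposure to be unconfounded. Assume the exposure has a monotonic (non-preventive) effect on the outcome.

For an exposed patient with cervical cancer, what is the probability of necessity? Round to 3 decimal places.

Under exogeneity and monotonicity, PN = (RR − 1) / RR = 1 − 1/RR.
PN = (8.13 − 1) / 8.13 = 7.13 / 8.13 ≈ 0.8770

PN ≈ 0.877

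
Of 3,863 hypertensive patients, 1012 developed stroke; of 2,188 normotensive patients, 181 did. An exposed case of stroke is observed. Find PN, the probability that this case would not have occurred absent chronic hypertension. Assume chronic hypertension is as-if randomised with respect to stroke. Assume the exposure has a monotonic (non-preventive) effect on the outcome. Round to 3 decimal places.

PN ≈ 0.684

p₁ = P(outcome | exposed) = 1012/3863 = 0.26197
p₀ = P(outcome | unexposed) = 181/2188 = 0.082724
Under exogeneity and monotonicity, PN = (p₁ − p₀) / p₁.
PN = (0.26197 − 0.082724) / 0.26197 = 0.17925 / 0.26197 ≈ 0.6842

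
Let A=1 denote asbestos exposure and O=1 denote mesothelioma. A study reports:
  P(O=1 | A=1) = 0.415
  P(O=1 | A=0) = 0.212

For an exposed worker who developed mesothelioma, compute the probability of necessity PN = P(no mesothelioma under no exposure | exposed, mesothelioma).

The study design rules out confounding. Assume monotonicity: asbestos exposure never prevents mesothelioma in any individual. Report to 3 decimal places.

PN ≈ 0.489

Let p₁ = 0.415, p₀ = 0.212.
Under exogeneity and monotonicity, PN = (p₁ − p₀) / p₁.
PN = (0.415 − 0.212) / 0.415 = 0.203 / 0.415 ≈ 0.4892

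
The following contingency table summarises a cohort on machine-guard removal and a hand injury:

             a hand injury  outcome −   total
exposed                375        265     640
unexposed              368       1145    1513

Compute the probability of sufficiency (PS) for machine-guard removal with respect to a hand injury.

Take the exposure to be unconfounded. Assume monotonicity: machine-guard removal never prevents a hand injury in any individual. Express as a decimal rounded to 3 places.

PS ≈ 0.453

p₁ = P(outcome | exposed) = 375/640 = 0.58594
p₀ = P(outcome | unexposed) = 368/1513 = 0.24323
Under exogeneity and monotonicity, PS = (p₁ − p₀)/(1 − p₀).
PS = (0.58594 − 0.24323) / 0.75677 ≈ 0.4529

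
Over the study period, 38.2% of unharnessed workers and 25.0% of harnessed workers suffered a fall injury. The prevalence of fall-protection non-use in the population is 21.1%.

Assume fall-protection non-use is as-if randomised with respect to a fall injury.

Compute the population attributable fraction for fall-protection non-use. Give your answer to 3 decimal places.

PAF ≈ 0.100

p₁ = 0.382, p₀ = 0.25.
Overall risk P(Y=1) = π·p₁ + (1−π)·p₀ = 0.211×0.382 + 0.789×0.25 = 0.27785.
Under exogeneity, PAF = [P(Y=1) − p₀] / P(Y=1).
PAF = (0.27785 − 0.25) / 0.27785 ≈ 0.1002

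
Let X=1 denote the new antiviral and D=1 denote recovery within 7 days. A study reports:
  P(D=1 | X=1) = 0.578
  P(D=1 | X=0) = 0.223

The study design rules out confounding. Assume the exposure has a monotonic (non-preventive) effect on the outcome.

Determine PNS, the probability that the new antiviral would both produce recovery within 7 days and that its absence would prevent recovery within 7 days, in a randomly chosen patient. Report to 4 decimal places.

PNS ≈ 0.3550

Let p₁ = 0.578, p₀ = 0.223.
Under exogeneity and monotonicity, PNS = p₁ − p₀.
PNS = 0.578 − 0.223 = 0.355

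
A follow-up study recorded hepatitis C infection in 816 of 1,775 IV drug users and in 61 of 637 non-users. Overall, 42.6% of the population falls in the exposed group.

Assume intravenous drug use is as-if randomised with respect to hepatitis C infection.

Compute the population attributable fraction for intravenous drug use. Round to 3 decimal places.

PAF ≈ 0.618

p₁ = P(outcome | exposed) = 816/1775 = 0.45972
p₀ = P(outcome | unexposed) = 61/637 = 0.095761
Overall risk P(Y=1) = π·p₁ + (1−π)·p₀ = 0.426×0.45972 + 0.574×0.095761 = 0.25081.
Under exogeneity, PAF = [P(Y=1) − p₀] / P(Y=1).
PAF = (0.25081 − 0.095761) / 0.25081 ≈ 0.6182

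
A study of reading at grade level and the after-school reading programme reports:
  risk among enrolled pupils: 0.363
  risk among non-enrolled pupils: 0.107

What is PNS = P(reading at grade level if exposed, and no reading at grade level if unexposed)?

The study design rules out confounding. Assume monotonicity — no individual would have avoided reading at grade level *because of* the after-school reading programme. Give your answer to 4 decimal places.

PNS ≈ 0.2560

Let p₁ = 0.363, p₀ = 0.107.
Under exogeneity and monotonicity, PNS = p₁ − p₀.
PNS = 0.363 − 0.107 = 0.256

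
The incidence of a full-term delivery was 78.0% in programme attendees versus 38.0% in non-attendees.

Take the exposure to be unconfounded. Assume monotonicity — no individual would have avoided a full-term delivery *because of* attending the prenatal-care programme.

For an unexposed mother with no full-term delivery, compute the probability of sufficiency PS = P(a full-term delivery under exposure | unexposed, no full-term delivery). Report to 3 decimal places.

PS ≈ 0.645

p₁ = 0.78, p₀ = 0.38.
Under exogeneity and monotonicity, PS = (p₁ − p₀) / (1 − p₀).
PS = (0.78 − 0.38) / (1 − 0.38) = 0.4 / 0.62 ≈ 0.6452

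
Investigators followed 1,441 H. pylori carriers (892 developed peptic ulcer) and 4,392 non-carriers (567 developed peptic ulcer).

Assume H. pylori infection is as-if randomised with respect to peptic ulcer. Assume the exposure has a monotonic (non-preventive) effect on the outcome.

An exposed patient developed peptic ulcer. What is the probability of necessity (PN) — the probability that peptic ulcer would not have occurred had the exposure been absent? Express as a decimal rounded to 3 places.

p₁ = P(outcome | exposed) = 892/1441 = 0.61901
p₀ = P(outcome | unexposed) = 567/4392 = 0.1291
Under exogeneity and monotonicity, PN = (p₁ − p₀) / p₁.
PN = (0.61901 − 0.1291) / 0.61901 = 0.48992 / 0.61901 ≈ 0.7914

PN ≈ 0.791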